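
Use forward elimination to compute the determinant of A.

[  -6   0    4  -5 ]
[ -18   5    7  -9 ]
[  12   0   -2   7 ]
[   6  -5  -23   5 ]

Forward elimination:
R2 <- R2 - (3)*R1:  [  0   5  -5   6 ]
R3 <- R3 - (-2)*R1:  [  0   0   6  -3 ]
R4 <- R4 - (-1)*R1:  [   0   -5  -19    0 ]
R4 <- R4 - (-1)*R2:  [   0    0  -24    6 ]
R4 <- R4 - (-4)*R3:  [  0   0   0  -6 ]
Upper-triangular form:
[ -6  0   4  -5 ]
[  0  5  -5   6 ]
[  0  0   6  -3 ]
[  0  0   0  -6 ]
det(A) = (-1)^0 * (-6) * (5) * (6) * (-6) = 1080  (0 row swaps -> sign +1)

det(A) = 1080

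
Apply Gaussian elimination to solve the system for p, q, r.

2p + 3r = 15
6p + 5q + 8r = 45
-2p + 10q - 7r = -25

(0, 1, 5)

Forward elimination on [A|b]:
R2 <- R2 - (3)*R1:  [  0   5  -1   0 ]
R3 <- R3 - (-1)*R1:  [   0   10   -4  -10 ]
R3 <- R3 - (2)*R2:  [   0    0   -2  -10 ]
Row echelon form:
[ 2  0   3  |   15 ]
[ 0  5  -1  |    0 ]
[ 0  0  -2  |  -10 ]
Back-substitution:
r = (-10) / -2 = 5
q = (0 - (-1)*(5)) / 5 = 1
p = (15 - (3)*(5)) / 2 = 0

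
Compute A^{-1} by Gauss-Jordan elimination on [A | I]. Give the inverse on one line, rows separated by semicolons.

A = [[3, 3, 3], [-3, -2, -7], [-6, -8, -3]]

Gauss-Jordan on [A | I]:
R1 <- (1/3)*R1:  [   1    1    1  |  1/3    0    0 ]
R2 <- R2 - (-3)*R1:  [  0   1  -4  |   1   1   0 ]
R3 <- R3 - (-6)*R1:  [  0  -2   3  |   2   0   1 ]
R1 <- R1 - (1)*R2:  [    1     0     5  |  -2/3    -1     0 ]
R3 <- R3 - (-2)*R2:  [  0   0  -5  |   4   2   1 ]
R3 <- (1/-5)*R3:  [    0     0     1  |  -4/5  -2/5  -1/5 ]
R1 <- R1 - (5)*R3:  [    1     0     0  |  10/3     1     1 ]
R2 <- R2 - (-4)*R3:  [     0      1      0  |  -11/5   -3/5   -4/5 ]
Right block of [I | A^{-1}] is the inverse:
[  10/3     1     1 ]
[ -11/5  -3/5  -4/5 ]
[  -4/5  -2/5  -1/5 ]

inverse = [10/3 1 1; -11/5 -3/5 -4/5; -4/5 -2/5 -1/5]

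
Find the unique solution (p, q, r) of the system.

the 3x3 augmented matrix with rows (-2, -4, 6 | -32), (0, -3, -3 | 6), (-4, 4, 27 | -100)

(0, 2, -4)

Forward elimination on [A|b]:
R3 <- R3 - (2)*R1:  [   0   12   15  -36 ]
R3 <- R3 - (-4)*R2:  [   0    0    3  -12 ]
Row echelon form:
[ -2  -4   6  |  -32 ]
[  0  -3  -3  |    6 ]
[  0   0   3  |  -12 ]
Back-substitution:
r = (-12) / 3 = -4
q = (6 - (-3)*(-4)) / -3 = 2
p = (-32 - (-4)*(2) - (6)*(-4)) / -2 = 0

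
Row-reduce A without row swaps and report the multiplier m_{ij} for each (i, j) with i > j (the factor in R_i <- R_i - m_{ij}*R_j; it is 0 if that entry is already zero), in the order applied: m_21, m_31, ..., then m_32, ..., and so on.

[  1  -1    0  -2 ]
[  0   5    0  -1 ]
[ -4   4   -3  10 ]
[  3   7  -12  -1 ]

Forward elimination:
R2: entry in column 1 is already 0 -> m_{21} = 0 (no row operation needed)
R3 <- R3 - (-4)*R1:  [  0   0  -3   2 ]
R4 <- R4 - (3)*R1:  [   0   10  -12    5 ]
R3: entry in column 2 is already 0 -> m_{32} = 0 (no row operation needed)
R4 <- R4 - (2)*R2:  [   0    0  -12    7 ]
R4 <- R4 - (4)*R3:  [  0   0   0  -1 ]
Multipliers (in order of application): m_{21} = 0, m_{31} = -4, m_{41} = 3, m_{32} = 0, m_{42} = 2, m_{43} = 4

multipliers: 0, -4, 3, 0, 2, 4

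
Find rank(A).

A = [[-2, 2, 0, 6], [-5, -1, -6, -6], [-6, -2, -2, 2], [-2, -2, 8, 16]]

Row reduction:
R2 <- R2 - (5/2)*R1:  [   0   -6   -6  -21 ]
R3 <- R3 - (3)*R1:  [   0   -8   -2  -16 ]
R4 <- R4 - (1)*R1:  [  0  -4   8  10 ]
R3 <- R3 - (4/3)*R2:  [  0   0   6  12 ]
R4 <- R4 - (2/3)*R2:  [  0   0  12  24 ]
R4 <- R4 - (2)*R3:  [ 0  0  0  0 ]
Row echelon form:
[ -2   2   0    6 ]
[  0  -6  -6  -21 ]
[  0   0   6   12 ]
[  0   0   0    0 ]
Nonzero rows / pivot columns: 3

rank(A) = 3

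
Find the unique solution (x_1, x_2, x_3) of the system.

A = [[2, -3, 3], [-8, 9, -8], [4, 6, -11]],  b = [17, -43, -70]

(-2, -3, 4)

Forward elimination on [A|b]:
R2 <- R2 - (-4)*R1:  [  0  -3   4  25 ]
R3 <- R3 - (2)*R1:  [    0    12   -17  -104 ]
R3 <- R3 - (-4)*R2:  [  0   0  -1  -4 ]
Row echelon form:
[ 2  -3   3  |  17 ]
[ 0  -3   4  |  25 ]
[ 0   0  -1  |  -4 ]
Back-substitution:
x_3 = (-4) / -1 = 4
x_2 = (25 - (4)*(4)) / -3 = -3
x_1 = (17 - (-3)*(-3) - (3)*(4)) / 2 = -2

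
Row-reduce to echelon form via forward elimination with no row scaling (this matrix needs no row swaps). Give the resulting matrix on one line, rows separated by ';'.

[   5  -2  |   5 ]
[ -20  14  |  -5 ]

REF = [5 -2 5; 0 6 15]

Forward elimination:
R2 <- R2 - (-4)*R1:  [  0   6  15 ]
Row echelon form:
[ 5  -2  |   5 ]
[ 0   6  |  15 ]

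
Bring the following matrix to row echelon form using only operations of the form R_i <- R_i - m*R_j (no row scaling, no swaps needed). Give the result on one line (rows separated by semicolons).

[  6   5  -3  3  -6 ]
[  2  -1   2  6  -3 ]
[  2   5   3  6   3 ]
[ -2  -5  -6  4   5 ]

REF = [6 5 -3 3 -6; 0 -8/3 3 5 -1; 0 0 31/4 45/4 15/4; 0 0 0 445/31 293/31]

Forward elimination:
R2 <- R2 - (1/3)*R1:  [    0  -8/3     3     5    -1 ]
R3 <- R3 - (1/3)*R1:  [    0  10/3     4     5     5 ]
R4 <- R4 - (-1/3)*R1:  [     0  -10/3     -7      5      3 ]
R3 <- R3 - (-5/4)*R2:  [    0     0  31/4  45/4  15/4 ]
R4 <- R4 - (5/4)*R2:  [     0      0  -43/4   -5/4   17/4 ]
R4 <- R4 - (-43/31)*R3:  [      0       0       0  445/31  293/31 ]
Row echelon form:
[ 6     5    -3       3      -6 ]
[ 0  -8/3     3       5      -1 ]
[ 0     0  31/4    45/4    15/4 ]
[ 0     0     0  445/31  293/31 ]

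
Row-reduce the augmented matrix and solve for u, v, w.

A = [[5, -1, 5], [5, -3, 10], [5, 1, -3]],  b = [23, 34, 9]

Forward elimination on [A|b]:
R2 <- R2 - (1)*R1:  [  0  -2   5  11 ]
R3 <- R3 - (1)*R1:  [   0    2   -8  -14 ]
R3 <- R3 - (-1)*R2:  [  0   0  -3  -3 ]
Row echelon form:
[ 5  -1   5  |  23 ]
[ 0  -2   5  |  11 ]
[ 0   0  -3  |  -3 ]
Back-substitution:
w = (-3) / -3 = 1
v = (11 - (5)*(1)) / -2 = -3
u = (23 - (-1)*(-3) - (5)*(1)) / 5 = 3

(3, -3, 1)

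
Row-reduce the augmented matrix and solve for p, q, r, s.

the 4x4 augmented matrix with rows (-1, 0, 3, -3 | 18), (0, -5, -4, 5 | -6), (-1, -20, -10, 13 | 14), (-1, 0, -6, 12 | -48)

(0, -4, 4, -2)

Forward elimination on [A|b]:
R3 <- R3 - (1)*R1:  [   0  -20  -13   16   -4 ]
R4 <- R4 - (1)*R1:  [   0    0   -9   15  -66 ]
R3 <- R3 - (4)*R2:  [  0   0   3  -4  20 ]
R4 <- R4 - (-3)*R3:  [  0   0   0   3  -6 ]
Row echelon form:
[ -1   0   3  -3  |  18 ]
[  0  -5  -4   5  |  -6 ]
[  0   0   3  -4  |  20 ]
[  0   0   0   3  |  -6 ]
Back-substitution:
s = (-6) / 3 = -2
r = (20 - (-4)*(-2)) / 3 = 4
q = (-6 - (-4)*(4) - (5)*(-2)) / -5 = -4
p = (18 - (3)*(4) - (-3)*(-2)) / -1 = 0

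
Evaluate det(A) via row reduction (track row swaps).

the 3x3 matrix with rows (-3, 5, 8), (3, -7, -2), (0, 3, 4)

det(A) = 78

Forward elimination:
R2 <- R2 - (-1)*R1:  [  0  -2   6 ]
R3 <- R3 - (-3/2)*R2:  [  0   0  13 ]
Upper-triangular form:
[ -3   5   8 ]
[  0  -2   6 ]
[  0   0  13 ]
det(A) = (-1)^0 * (-3) * (-2) * (13) = 78  (0 row swaps -> sign +1)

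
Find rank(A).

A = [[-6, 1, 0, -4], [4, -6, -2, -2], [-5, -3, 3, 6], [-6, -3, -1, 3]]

rank(A) = 4

Row reduction:
R2 <- R2 - (-2/3)*R1:  [     0  -16/3     -2  -14/3 ]
R3 <- R3 - (5/6)*R1:  [     0  -23/6      3   28/3 ]
R4 <- R4 - (1)*R1:  [  0  -4  -1   7 ]
R3 <- R3 - (23/32)*R2:  [      0       0   71/16  203/16 ]
R4 <- R4 - (3/4)*R2:  [    0     0   1/2  21/2 ]
R4 <- R4 - (8/71)*R3:  [      0       0       0  644/71 ]
Row echelon form:
[ -6      1      0      -4 ]
[  0  -16/3     -2   -14/3 ]
[  0      0  71/16  203/16 ]
[  0      0      0  644/71 ]
Nonzero rows / pivot columns: 4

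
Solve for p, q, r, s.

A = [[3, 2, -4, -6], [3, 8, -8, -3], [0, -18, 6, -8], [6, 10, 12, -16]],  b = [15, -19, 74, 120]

(3, -1, 4, -4)

Forward elimination on [A|b]:
R2 <- R2 - (1)*R1:  [   0    6   -4    3  -34 ]
R4 <- R4 - (2)*R1:  [  0   6  20  -4  90 ]
R3 <- R3 - (-3)*R2:  [   0    0   -6    1  -28 ]
R4 <- R4 - (1)*R2:  [   0    0   24   -7  124 ]
R4 <- R4 - (-4)*R3:  [  0   0   0  -3  12 ]
Row echelon form:
[ 3  2  -4  -6  |   15 ]
[ 0  6  -4   3  |  -34 ]
[ 0  0  -6   1  |  -28 ]
[ 0  0   0  -3  |   12 ]
Back-substitution:
s = (12) / -3 = -4
r = (-28 - (1)*(-4)) / -6 = 4
q = (-34 - (-4)*(4) - (3)*(-4)) / 6 = -1
p = (15 - (2)*(-1) - (-4)*(4) - (-6)*(-4)) / 3 = 3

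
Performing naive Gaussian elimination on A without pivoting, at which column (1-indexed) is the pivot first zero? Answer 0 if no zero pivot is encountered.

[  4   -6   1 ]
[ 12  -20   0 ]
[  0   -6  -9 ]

first zero-pivot column = 3

Naive forward elimination:
R2 <- R2 - (3)*R1:  [  0  -2  -3 ]
R3 <- R3 - (3)*R2:  [ 0  0  0 ]
Matrix at this point:
[ 4  -6   1 ]
[ 0  -2  -3 ]
[ 0   0   0 ]
Pivot entry (3,3) in the last row is zero and there are no rows below to swap with -> zero pivot in column 3 (A is singular).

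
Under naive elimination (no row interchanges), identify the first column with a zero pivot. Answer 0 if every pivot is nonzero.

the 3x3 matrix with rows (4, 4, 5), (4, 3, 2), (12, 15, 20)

first zero-pivot column = 0

Naive forward elimination:
R2 <- R2 - (1)*R1:  [  0  -1  -3 ]
R3 <- R3 - (3)*R1:  [ 0  3  5 ]
R3 <- R3 - (-3)*R2:  [  0   0  -4 ]
All pivots nonzero; naive elimination completes without hitting a zero pivot.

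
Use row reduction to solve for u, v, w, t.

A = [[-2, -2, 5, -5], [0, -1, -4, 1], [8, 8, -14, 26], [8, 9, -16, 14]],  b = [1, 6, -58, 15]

(-3, 5, -4, -5)

Forward elimination on [A|b]:
R3 <- R3 - (-4)*R1:  [   0    0    6    6  -54 ]
R4 <- R4 - (-4)*R1:  [  0   1   4  -6  19 ]
R4 <- R4 - (-1)*R2:  [  0   0   0  -5  25 ]
Row echelon form:
[ -2  -2   5  -5  |    1 ]
[  0  -1  -4   1  |    6 ]
[  0   0   6   6  |  -54 ]
[  0   0   0  -5  |   25 ]
Back-substitution:
t = (25) / -5 = -5
w = (-54 - (6)*(-5)) / 6 = -4
v = (6 - (-4)*(-4) - (1)*(-5)) / -1 = 5
u = (1 - (-2)*(5) - (5)*(-4) - (-5)*(-5)) / -2 = -3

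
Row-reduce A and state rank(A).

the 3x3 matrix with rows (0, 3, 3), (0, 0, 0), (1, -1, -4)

rank(A) = 2

Row reduction:
R1 <-> R3   (pivot in column 1 was zero)
[ 1  -1  -4 ]
[ 0   0   0 ]
[ 0   3   3 ]
R2 <-> R3   (pivot in column 2 was zero)
[ 1  -1  -4 ]
[ 0   3   3 ]
[ 0   0   0 ]
Row echelon form:
[ 1  -1  -4 ]
[ 0   3   3 ]
[ 0   0   0 ]
Nonzero rows / pivot columns: 2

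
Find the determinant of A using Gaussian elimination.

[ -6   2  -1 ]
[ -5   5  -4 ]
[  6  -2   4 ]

det(A) = -60

Forward elimination:
R2 <- R2 - (5/6)*R1:  [     0   10/3  -19/6 ]
R3 <- R3 - (-1)*R1:  [ 0  0  3 ]
Upper-triangular form:
[ -6     2     -1 ]
[  0  10/3  -19/6 ]
[  0     0      3 ]
det(A) = (-1)^0 * (-6) * (10/3) * (3) = -60  (0 row swaps -> sign +1)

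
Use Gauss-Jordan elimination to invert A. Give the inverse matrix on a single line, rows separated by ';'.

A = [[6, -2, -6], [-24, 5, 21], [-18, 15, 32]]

inverse = [31/18 13/45 2/15; -13/3 -14/15 -1/5; 3 3/5 1/5]

Gauss-Jordan on [A | I]:
R1 <- (1/6)*R1:  [    1  -1/3    -1  |   1/6     0     0 ]
R2 <- R2 - (-24)*R1:  [  0  -3  -3  |   4   1   0 ]
R3 <- R3 - (-18)*R1:  [  0   9  14  |   3   0   1 ]
R2 <- (1/-3)*R2:  [    0     1     1  |  -4/3  -1/3     0 ]
R1 <- R1 - (-1/3)*R2:  [     1      0   -2/3  |  -5/18   -1/9      0 ]
R3 <- R3 - (9)*R2:  [  0   0   5  |  15   3   1 ]
R3 <- (1/5)*R3:  [   0    0    1  |    3  3/5  1/5 ]
R1 <- R1 - (-2/3)*R3:  [     1      0      0  |  31/18  13/45   2/15 ]
R2 <- R2 - (1)*R3:  [      0       1       0  |   -13/3  -14/15    -1/5 ]
Right block of [I | A^{-1}] is the inverse:
[ 31/18   13/45  2/15 ]
[ -13/3  -14/15  -1/5 ]
[     3     3/5   1/5 ]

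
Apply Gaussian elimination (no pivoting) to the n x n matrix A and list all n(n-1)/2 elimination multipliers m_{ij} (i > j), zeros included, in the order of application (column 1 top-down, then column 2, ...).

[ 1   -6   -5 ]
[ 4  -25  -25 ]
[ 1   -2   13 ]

Forward elimination:
R2 <- R2 - (4)*R1:  [  0  -1  -5 ]
R3 <- R3 - (1)*R1:  [  0   4  18 ]
R3 <- R3 - (-4)*R2:  [  0   0  -2 ]
Multipliers (in order of application): m_{21} = 4, m_{31} = 1, m_{32} = -4

multipliers: 4, 1, -4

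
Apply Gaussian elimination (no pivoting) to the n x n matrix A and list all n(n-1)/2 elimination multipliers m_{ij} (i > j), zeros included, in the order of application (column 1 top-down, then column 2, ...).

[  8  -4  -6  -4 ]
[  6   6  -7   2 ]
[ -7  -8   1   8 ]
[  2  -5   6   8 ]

Forward elimination:
R2 <- R2 - (3/4)*R1:  [    0     9  -5/2     5 ]
R3 <- R3 - (-7/8)*R1:  [     0  -23/2  -17/4    9/2 ]
R4 <- R4 - (1/4)*R1:  [    0    -4  15/2     9 ]
R3 <- R3 - (-23/18)*R2:  [     0      0  -67/9   98/9 ]
R4 <- R4 - (-4/9)*R2:  [      0       0  115/18   101/9 ]
R4 <- R4 - (-115/134)*R3:  [       0        0        0  1378/67 ]
Multipliers (in order of application): m_{21} = 3/4, m_{31} = -7/8, m_{41} = 1/4, m_{32} = -23/18, m_{42} = -4/9, m_{43} = -115/134

multipliers: 3/4, -7/8, 1/4, -23/18, -4/9, -115/134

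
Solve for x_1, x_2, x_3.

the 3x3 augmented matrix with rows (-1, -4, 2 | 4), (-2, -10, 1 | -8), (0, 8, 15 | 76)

(-4, 2, 4)

Forward elimination on [A|b]:
R2 <- R2 - (2)*R1:  [   0   -2   -3  -16 ]
R3 <- R3 - (-4)*R2:  [  0   0   3  12 ]
Row echelon form:
[ -1  -4   2  |    4 ]
[  0  -2  -3  |  -16 ]
[  0   0   3  |   12 ]
Back-substitution:
x_3 = (12) / 3 = 4
x_2 = (-16 - (-3)*(4)) / -2 = 2
x_1 = (4 - (-4)*(2) - (2)*(4)) / -1 = -4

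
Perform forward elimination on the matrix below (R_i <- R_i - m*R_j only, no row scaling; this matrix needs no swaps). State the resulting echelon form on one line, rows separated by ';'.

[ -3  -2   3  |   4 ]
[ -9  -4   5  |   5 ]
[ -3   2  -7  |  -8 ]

Forward elimination:
R2 <- R2 - (3)*R1:  [  0   2  -4  -7 ]
R3 <- R3 - (1)*R1:  [   0    4  -10  -12 ]
R3 <- R3 - (2)*R2:  [  0   0  -2   2 ]
Row echelon form:
[ -3  -2   3  |   4 ]
[  0   2  -4  |  -7 ]
[  0   0  -2  |   2 ]

REF = [-3 -2 3 4; 0 2 -4 -7; 0 0 -2 2]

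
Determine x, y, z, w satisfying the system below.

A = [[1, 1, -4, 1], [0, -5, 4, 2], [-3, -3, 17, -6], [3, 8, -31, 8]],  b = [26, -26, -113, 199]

(1, 4, -4, 5)

Forward elimination on [A|b]:
R3 <- R3 - (-3)*R1:  [   0    0    5   -3  -35 ]
R4 <- R4 - (3)*R1:  [   0    5  -19    5  121 ]
R4 <- R4 - (-1)*R2:  [   0    0  -15    7   95 ]
R4 <- R4 - (-3)*R3:  [   0    0    0   -2  -10 ]
Row echelon form:
[ 1   1  -4   1  |   26 ]
[ 0  -5   4   2  |  -26 ]
[ 0   0   5  -3  |  -35 ]
[ 0   0   0  -2  |  -10 ]
Back-substitution:
w = (-10) / -2 = 5
z = (-35 - (-3)*(5)) / 5 = -4
y = (-26 - (4)*(-4) - (2)*(5)) / -5 = 4
x = (26 - (1)*(4) - (-4)*(-4) - (1)*(5)) / 1 = 1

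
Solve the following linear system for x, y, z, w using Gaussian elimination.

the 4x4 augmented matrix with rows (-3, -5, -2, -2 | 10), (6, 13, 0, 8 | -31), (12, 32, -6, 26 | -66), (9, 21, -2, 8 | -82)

Forward elimination on [A|b]:
R2 <- R2 - (-2)*R1:  [   0    3   -4    4  -11 ]
R3 <- R3 - (-4)*R1:  [   0   12  -14   18  -26 ]
R4 <- R4 - (-3)*R1:  [   0    6   -8    2  -52 ]
R3 <- R3 - (4)*R2:  [  0   0   2   2  18 ]
R4 <- R4 - (2)*R2:  [   0    0    0   -6  -30 ]
Row echelon form:
[ -3  -5  -2  -2  |   10 ]
[  0   3  -4   4  |  -11 ]
[  0   0   2   2  |   18 ]
[  0   0   0  -6  |  -30 ]
Back-substitution:
w = (-30) / -6 = 5
z = (18 - (2)*(5)) / 2 = 4
y = (-11 - (-4)*(4) - (4)*(5)) / 3 = -5
x = (10 - (-5)*(-5) - (-2)*(4) - (-2)*(5)) / -3 = -1

(-1, -5, 4, 5)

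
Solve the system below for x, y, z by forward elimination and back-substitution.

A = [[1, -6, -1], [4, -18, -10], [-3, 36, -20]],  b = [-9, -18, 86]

(2, 2, -1)

Forward elimination on [A|b]:
R2 <- R2 - (4)*R1:  [  0   6  -6  18 ]
R3 <- R3 - (-3)*R1:  [   0   18  -23   59 ]
R3 <- R3 - (3)*R2:  [  0   0  -5   5 ]
Row echelon form:
[ 1  -6  -1  |  -9 ]
[ 0   6  -6  |  18 ]
[ 0   0  -5  |   5 ]
Back-substitution:
z = (5) / -5 = -1
y = (18 - (-6)*(-1)) / 6 = 2
x = (-9 - (-6)*(2) - (-1)*(-1)) / 1 = 2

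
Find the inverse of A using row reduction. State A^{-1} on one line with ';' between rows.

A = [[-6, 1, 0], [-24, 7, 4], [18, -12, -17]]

Gauss-Jordan on [A | I]:
R1 <- (1/-6)*R1:  [    1  -1/6     0  |  -1/6     0     0 ]
R2 <- R2 - (-24)*R1:  [  0   3   4  |  -4   1   0 ]
R3 <- R3 - (18)*R1:  [   0   -9  -17  |    3    0    1 ]
R2 <- (1/3)*R2:  [    0     1   4/3  |  -4/3   1/3     0 ]
R1 <- R1 - (-1/6)*R2:  [     1      0    2/9  |  -7/18   1/18      0 ]
R3 <- R3 - (-9)*R2:  [  0   0  -5  |  -9   3   1 ]
R3 <- (1/-5)*R3:  [    0     0     1  |   9/5  -3/5  -1/5 ]
R1 <- R1 - (2/9)*R3:  [      1       0       0  |  -71/90   17/90    2/45 ]
R2 <- R2 - (4/3)*R3:  [      0       1       0  |  -56/15   17/15    4/15 ]
Right block of [I | A^{-1}] is the inverse:
[ -71/90  17/90  2/45 ]
[ -56/15  17/15  4/15 ]
[    9/5   -3/5  -1/5 ]

inverse = [-71/90 17/90 2/45; -56/15 17/15 4/15; 9/5 -3/5 -1/5]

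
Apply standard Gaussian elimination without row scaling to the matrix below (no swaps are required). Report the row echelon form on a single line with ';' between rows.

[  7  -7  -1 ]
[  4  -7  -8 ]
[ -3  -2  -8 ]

REF = [7 -7 -1; 0 -3 -52/7; 0 0 83/21]

Forward elimination:
R2 <- R2 - (4/7)*R1:  [     0     -3  -52/7 ]
R3 <- R3 - (-3/7)*R1:  [     0     -5  -59/7 ]
R3 <- R3 - (5/3)*R2:  [     0      0  83/21 ]
Row echelon form:
[ 7  -7     -1 ]
[ 0  -3  -52/7 ]
[ 0   0  83/21 ]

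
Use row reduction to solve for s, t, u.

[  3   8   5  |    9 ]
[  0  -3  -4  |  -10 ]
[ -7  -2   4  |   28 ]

Forward elimination on [A|b]:
R3 <- R3 - (-7/3)*R1:  [    0  50/3  47/3    49 ]
R3 <- R3 - (-50/9)*R2:  [     0      0  -59/9  -59/9 ]
Row echelon form:
[ 3   8      5  |      9 ]
[ 0  -3     -4  |    -10 ]
[ 0   0  -59/9  |  -59/9 ]
Back-substitution:
u = (-59/9) / (-59/9) = 1
t = (-10 - (-4)*(1)) / -3 = 2
s = (9 - (8)*(2) - (5)*(1)) / 3 = -4

(-4, 2, 1)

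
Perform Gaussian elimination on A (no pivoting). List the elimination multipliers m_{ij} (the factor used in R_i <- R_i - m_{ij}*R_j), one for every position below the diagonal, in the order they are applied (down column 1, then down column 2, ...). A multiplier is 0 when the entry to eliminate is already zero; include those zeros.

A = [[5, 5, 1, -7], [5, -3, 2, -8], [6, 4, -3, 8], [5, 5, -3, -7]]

multipliers: 1, 6/5, 1, 1/4, 0, 80/89

Forward elimination:
R2 <- R2 - (1)*R1:  [  0  -8   1  -1 ]
R3 <- R3 - (6/5)*R1:  [     0     -2  -21/5   82/5 ]
R4 <- R4 - (1)*R1:  [  0   0  -4   0 ]
R3 <- R3 - (1/4)*R2:  [      0       0  -89/20  333/20 ]
R4: entry in column 2 is already 0 -> m_{42} = 0 (no row operation needed)
R4 <- R4 - (80/89)*R3:  [        0         0         0  -1332/89 ]
Multipliers (in order of application): m_{21} = 1, m_{31} = 6/5, m_{41} = 1, m_{32} = 1/4, m_{42} = 0, m_{43} = 80/89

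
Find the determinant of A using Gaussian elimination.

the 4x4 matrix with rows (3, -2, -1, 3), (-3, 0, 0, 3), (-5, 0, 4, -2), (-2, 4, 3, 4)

Forward elimination:
R2 <- R2 - (-1)*R1:  [  0  -2  -1   6 ]
R3 <- R3 - (-5/3)*R1:  [     0  -10/3    7/3      3 ]
R4 <- R4 - (-2/3)*R1:  [   0  8/3  7/3    6 ]
R3 <- R3 - (5/3)*R2:  [  0   0   4  -7 ]
R4 <- R4 - (-4/3)*R2:  [  0   0   1  14 ]
R4 <- R4 - (1/4)*R3:  [    0     0     0  63/4 ]
Upper-triangular form:
[ 3  -2  -1     3 ]
[ 0  -2  -1     6 ]
[ 0   0   4    -7 ]
[ 0   0   0  63/4 ]
det(A) = (-1)^0 * (3) * (-2) * (4) * (63/4) = -378  (0 row swaps -> sign +1)

det(A) = -378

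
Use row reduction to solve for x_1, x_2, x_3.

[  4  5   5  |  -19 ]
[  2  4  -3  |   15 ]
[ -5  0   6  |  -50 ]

Forward elimination on [A|b]:
R2 <- R2 - (1/2)*R1:  [     0    3/2  -11/2   49/2 ]
R3 <- R3 - (-5/4)*R1:  [      0    25/4    49/4  -295/4 ]
R3 <- R3 - (25/6)*R2:  [       0        0    211/6  -1055/6 ]
Row echelon form:
[ 4    5      5  |      -19 ]
[ 0  3/2  -11/2  |     49/2 ]
[ 0    0  211/6  |  -1055/6 ]
Back-substitution:
x_3 = (-1055/6) / (211/6) = -5
x_2 = (49/2 - (-11/2)*(-5)) / (3/2) = -2
x_1 = (-19 - (5)*(-2) - (5)*(-5)) / 4 = 4

(4, -2, -5)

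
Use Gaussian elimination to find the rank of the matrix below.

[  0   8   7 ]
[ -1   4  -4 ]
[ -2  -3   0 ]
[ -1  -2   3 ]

Row reduction:
R1 <-> R2   (pivot in column 1 was zero)
[ -1   4  -4 ]
[  0   8   7 ]
[ -2  -3   0 ]
[ -1  -2   3 ]
R3 <- R3 - (2)*R1:  [   0  -11    8 ]
R4 <- R4 - (1)*R1:  [  0  -6   7 ]
R3 <- R3 - (-11/8)*R2:  [     0      0  141/8 ]
R4 <- R4 - (-3/4)*R2:  [    0     0  49/4 ]
R4 <- R4 - (98/141)*R3:  [ 0  0  0 ]
Row echelon form:
[ -1  4     -4 ]
[  0  8      7 ]
[  0  0  141/8 ]
[  0  0      0 ]
Nonzero rows / pivot columns: 3

rank(A) = 3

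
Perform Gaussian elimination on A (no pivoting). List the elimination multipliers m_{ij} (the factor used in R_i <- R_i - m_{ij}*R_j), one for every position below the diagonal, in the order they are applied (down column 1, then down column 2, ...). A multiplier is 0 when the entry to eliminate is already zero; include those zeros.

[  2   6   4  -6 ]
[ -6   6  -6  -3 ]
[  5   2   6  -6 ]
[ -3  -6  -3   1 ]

Forward elimination:
R2 <- R2 - (-3)*R1:  [   0   24    6  -21 ]
R3 <- R3 - (5/2)*R1:  [   0  -13   -4    9 ]
R4 <- R4 - (-3/2)*R1:  [  0   3   3  -8 ]
R3 <- R3 - (-13/24)*R2:  [     0      0   -3/4  -19/8 ]
R4 <- R4 - (1/8)*R2:  [     0      0    9/4  -43/8 ]
R4 <- R4 - (-3)*R3:  [     0      0      0  -25/2 ]
Multipliers (in order of application): m_{21} = -3, m_{31} = 5/2, m_{41} = -3/2, m_{32} = -13/24, m_{42} = 1/8, m_{43} = -3

multipliers: -3, 5/2, -3/2, -13/24, 1/8, -3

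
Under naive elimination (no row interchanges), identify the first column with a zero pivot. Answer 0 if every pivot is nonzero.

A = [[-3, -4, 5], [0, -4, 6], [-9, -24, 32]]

first zero-pivot column = 0

Naive forward elimination:
R3 <- R3 - (3)*R1:  [   0  -12   17 ]
R3 <- R3 - (3)*R2:  [  0   0  -1 ]
All pivots nonzero; naive elimination completes without hitting a zero pivot.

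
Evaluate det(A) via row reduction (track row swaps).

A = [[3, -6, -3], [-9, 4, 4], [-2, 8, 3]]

det(A) = 18

Forward elimination:
R2 <- R2 - (-3)*R1:  [   0  -14   -5 ]
R3 <- R3 - (-2/3)*R1:  [ 0  4  1 ]
R3 <- R3 - (-2/7)*R2:  [    0     0  -3/7 ]
Upper-triangular form:
[ 3   -6    -3 ]
[ 0  -14    -5 ]
[ 0    0  -3/7 ]
det(A) = (-1)^0 * (3) * (-14) * (-3/7) = 18  (0 row swaps -> sign +1)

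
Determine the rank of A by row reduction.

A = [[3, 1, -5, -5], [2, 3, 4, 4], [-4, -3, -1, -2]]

rank(A) = 3

Row reduction:
R2 <- R2 - (2/3)*R1:  [    0   7/3  22/3  22/3 ]
R3 <- R3 - (-4/3)*R1:  [     0   -5/3  -23/3  -26/3 ]
R3 <- R3 - (-5/7)*R2:  [     0      0  -17/7  -24/7 ]
Row echelon form:
[ 3    1     -5     -5 ]
[ 0  7/3   22/3   22/3 ]
[ 0    0  -17/7  -24/7 ]
Nonzero rows / pivot columns: 3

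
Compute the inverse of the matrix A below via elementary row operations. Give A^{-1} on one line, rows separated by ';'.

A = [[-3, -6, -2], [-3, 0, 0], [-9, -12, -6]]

inverse = [0 -1/3 0; -1/2 0 1/6; 1 1/2 -1/2]

Gauss-Jordan on [A | I]:
R1 <- (1/-3)*R1:  [    1     2   2/3  |  -1/3     0     0 ]
R2 <- R2 - (-3)*R1:  [  0   6   2  |  -1   1   0 ]
R3 <- R3 - (-9)*R1:  [  0   6   0  |  -3   0   1 ]
R2 <- (1/6)*R2:  [    0     1   1/3  |  -1/6   1/6     0 ]
R1 <- R1 - (2)*R2:  [    1     0     0  |     0  -1/3     0 ]
R3 <- R3 - (6)*R2:  [  0   0  -2  |  -2  -1   1 ]
R3 <- (1/-2)*R3:  [    0     0     1  |     1   1/2  -1/2 ]
R2 <- R2 - (1/3)*R3:  [    0     1     0  |  -1/2     0   1/6 ]
Right block of [I | A^{-1}] is the inverse:
[    0  -1/3     0 ]
[ -1/2     0   1/6 ]
[    1   1/2  -1/2 ]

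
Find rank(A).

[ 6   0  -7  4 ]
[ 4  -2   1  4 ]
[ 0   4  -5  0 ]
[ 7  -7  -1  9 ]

rank(A) = 4

Row reduction:
R2 <- R2 - (2/3)*R1:  [    0    -2  17/3   4/3 ]
R4 <- R4 - (7/6)*R1:  [    0    -7  43/6  13/3 ]
R3 <- R3 - (-2)*R2:  [    0     0  19/3   8/3 ]
R4 <- R4 - (7/2)*R2:  [     0      0  -38/3   -1/3 ]
R4 <- R4 - (-2)*R3:  [ 0  0  0  5 ]
Row echelon form:
[ 6   0    -7    4 ]
[ 0  -2  17/3  4/3 ]
[ 0   0  19/3  8/3 ]
[ 0   0     0    5 ]
Nonzero rows / pivot columns: 4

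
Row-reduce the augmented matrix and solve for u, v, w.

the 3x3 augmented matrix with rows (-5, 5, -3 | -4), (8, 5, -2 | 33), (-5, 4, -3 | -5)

(3, 1, -2)

Forward elimination on [A|b]:
R2 <- R2 - (-8/5)*R1:  [     0     13  -34/5  133/5 ]
R3 <- R3 - (1)*R1:  [  0  -1   0  -1 ]
R3 <- R3 - (-1/13)*R2:  [      0       0  -34/65   68/65 ]
Row echelon form:
[ -5   5      -3  |     -4 ]
[  0  13   -34/5  |  133/5 ]
[  0   0  -34/65  |  68/65 ]
Back-substitution:
w = (68/65) / (-34/65) = -2
v = (133/5 - (-34/5)*(-2)) / 13 = 1
u = (-4 - (5)*(1) - (-3)*(-2)) / -5 = 3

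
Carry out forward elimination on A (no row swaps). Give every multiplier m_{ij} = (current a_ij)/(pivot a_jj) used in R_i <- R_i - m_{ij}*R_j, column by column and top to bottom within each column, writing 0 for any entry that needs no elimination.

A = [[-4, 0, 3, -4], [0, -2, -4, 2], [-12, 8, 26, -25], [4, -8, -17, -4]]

Forward elimination:
R2: entry in column 1 is already 0 -> m_{21} = 0 (no row operation needed)
R3 <- R3 - (3)*R1:  [   0    8   17  -13 ]
R4 <- R4 - (-1)*R1:  [   0   -8  -14   -8 ]
R3 <- R3 - (-4)*R2:  [  0   0   1  -5 ]
R4 <- R4 - (4)*R2:  [   0    0    2  -16 ]
R4 <- R4 - (2)*R3:  [  0   0   0  -6 ]
Multipliers (in order of application): m_{21} = 0, m_{31} = 3, m_{41} = -1, m_{32} = -4, m_{42} = 4, m_{43} = 2

multipliers: 0, 3, -1, -4, 4, 2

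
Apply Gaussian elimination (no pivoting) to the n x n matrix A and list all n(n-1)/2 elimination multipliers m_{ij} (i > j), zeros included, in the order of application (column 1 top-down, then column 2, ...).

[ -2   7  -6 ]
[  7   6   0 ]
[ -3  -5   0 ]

Forward elimination:
R2 <- R2 - (-7/2)*R1:  [    0  61/2   -21 ]
R3 <- R3 - (3/2)*R1:  [     0  -31/2      9 ]
R3 <- R3 - (-31/61)*R2:  [       0        0  -102/61 ]
Multipliers (in order of application): m_{21} = -7/2, m_{31} = 3/2, m_{32} = -31/61

multipliers: -7/2, 3/2, -31/61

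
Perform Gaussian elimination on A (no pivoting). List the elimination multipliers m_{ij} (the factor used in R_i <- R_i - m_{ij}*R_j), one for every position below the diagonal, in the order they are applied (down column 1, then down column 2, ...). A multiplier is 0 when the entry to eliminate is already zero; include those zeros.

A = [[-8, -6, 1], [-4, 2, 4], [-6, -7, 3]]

Forward elimination:
R2 <- R2 - (1/2)*R1:  [   0    5  7/2 ]
R3 <- R3 - (3/4)*R1:  [    0  -5/2   9/4 ]
R3 <- R3 - (-1/2)*R2:  [ 0  0  4 ]
Multipliers (in order of application): m_{21} = 1/2, m_{31} = 3/4, m_{32} = -1/2

multipliers: 1/2, 3/4, -1/2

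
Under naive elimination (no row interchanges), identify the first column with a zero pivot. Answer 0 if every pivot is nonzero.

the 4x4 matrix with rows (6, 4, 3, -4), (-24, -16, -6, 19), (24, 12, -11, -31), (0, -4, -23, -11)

Naive forward elimination:
R2 <- R2 - (-4)*R1:  [ 0  0  6  3 ]
R3 <- R3 - (4)*R1:  [   0   -4  -23  -15 ]
Matrix at this point:
[ 6   4    3   -4 ]
[ 0   0    6    3 ]
[ 0  -4  -23  -15 ]
[ 0  -4  -23  -11 ]
Pivot entry (2,2) is zero but row 3 has -4 in column 2 -> naive elimination stops; a row interchange (e.g. R2 <-> R3) would be required here.

first zero-pivot column = 2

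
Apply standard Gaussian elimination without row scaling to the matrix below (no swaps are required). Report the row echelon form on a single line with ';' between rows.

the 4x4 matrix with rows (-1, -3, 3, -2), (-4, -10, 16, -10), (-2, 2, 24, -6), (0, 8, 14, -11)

Forward elimination:
R2 <- R2 - (4)*R1:  [  0   2   4  -2 ]
R3 <- R3 - (2)*R1:  [  0   8  18  -2 ]
R3 <- R3 - (4)*R2:  [ 0  0  2  6 ]
R4 <- R4 - (4)*R2:  [  0   0  -2  -3 ]
R4 <- R4 - (-1)*R3:  [ 0  0  0  3 ]
Row echelon form:
[ -1  -3  3  -2 ]
[  0   2  4  -2 ]
[  0   0  2   6 ]
[  0   0  0   3 ]

REF = [-1 -3 3 -2; 0 2 4 -2; 0 0 2 6; 0 0 0 3]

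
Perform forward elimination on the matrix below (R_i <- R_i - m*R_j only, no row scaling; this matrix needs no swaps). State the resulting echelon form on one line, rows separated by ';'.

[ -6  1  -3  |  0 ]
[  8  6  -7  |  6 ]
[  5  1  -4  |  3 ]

Forward elimination:
R2 <- R2 - (-4/3)*R1:  [    0  22/3   -11     6 ]
R3 <- R3 - (-5/6)*R1:  [     0   11/6  -13/2      3 ]
R3 <- R3 - (1/4)*R2:  [     0      0  -15/4    3/2 ]
Row echelon form:
[ -6     1     -3  |    0 ]
[  0  22/3    -11  |    6 ]
[  0     0  -15/4  |  3/2 ]

REF = [-6 1 -3 0; 0 22/3 -11 6; 0 0 -15/4 3/2]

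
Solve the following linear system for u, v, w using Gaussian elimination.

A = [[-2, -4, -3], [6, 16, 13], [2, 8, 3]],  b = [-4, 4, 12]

Forward elimination on [A|b]:
R2 <- R2 - (-3)*R1:  [  0   4   4  -8 ]
R3 <- R3 - (-1)*R1:  [ 0  4  0  8 ]
R3 <- R3 - (1)*R2:  [  0   0  -4  16 ]
Row echelon form:
[ -2  -4  -3  |  -4 ]
[  0   4   4  |  -8 ]
[  0   0  -4  |  16 ]
Back-substitution:
w = (16) / -4 = -4
v = (-8 - (4)*(-4)) / 4 = 2
u = (-4 - (-4)*(2) - (-3)*(-4)) / -2 = 4

(4, 2, -4)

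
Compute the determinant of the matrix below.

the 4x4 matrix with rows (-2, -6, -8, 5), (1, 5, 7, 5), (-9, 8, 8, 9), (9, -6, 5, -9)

Forward elimination:
R2 <- R2 - (-1/2)*R1:  [    0     2     3  15/2 ]
R3 <- R3 - (9/2)*R1:  [     0     35     44  -27/2 ]
R4 <- R4 - (-9/2)*R1:  [    0   -33   -31  27/2 ]
R3 <- R3 - (35/2)*R2:  [      0       0   -17/2  -579/4 ]
R4 <- R4 - (-33/2)*R2:  [     0      0   37/2  549/4 ]
R4 <- R4 - (-37/17)*R3:  [        0         0         0  -6045/34 ]
Upper-triangular form:
[ -2  -6     -8         5 ]
[  0   2      3      15/2 ]
[  0   0  -17/2    -579/4 ]
[  0   0      0  -6045/34 ]
det(A) = (-1)^0 * (-2) * (2) * (-17/2) * (-6045/34) = -6045  (0 row swaps -> sign +1)

det(A) = -6045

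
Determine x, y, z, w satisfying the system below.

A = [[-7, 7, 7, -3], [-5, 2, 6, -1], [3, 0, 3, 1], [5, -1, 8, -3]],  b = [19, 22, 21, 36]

Forward elimination on [A|b]:
R2 <- R2 - (5/7)*R1:  [    0    -3     1   8/7  59/7 ]
R3 <- R3 - (-3/7)*R1:  [     0      3      6   -2/7  204/7 ]
R4 <- R4 - (-5/7)*R1:  [     0      4     13  -36/7  347/7 ]
R3 <- R3 - (-1)*R2:  [     0      0      7    6/7  263/7 ]
R4 <- R4 - (-4/3)*R2:  [       0        0     43/3   -76/21  1277/21 ]
R4 <- R4 - (43/21)*R3:  [        0         0         0  -790/147   -790/49 ]
Row echelon form:
[ -7   7  7        -3  |       19 ]
[  0  -3  1       8/7  |     59/7 ]
[  0   0  7       6/7  |    263/7 ]
[  0   0  0  -790/147  |  -790/49 ]
Back-substitution:
w = (-790/49) / (-790/147) = 3
z = (263/7 - (6/7)*(3)) / 7 = 5
y = (59/7 - (1)*(5) - (8/7)*(3)) / -3 = 0
x = (19 - (7)*(0) - (7)*(5) - (-3)*(3)) / -7 = 1

(1, 0, 5, 3)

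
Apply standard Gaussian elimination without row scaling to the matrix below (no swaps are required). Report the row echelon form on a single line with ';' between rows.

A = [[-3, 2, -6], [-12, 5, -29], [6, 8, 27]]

Forward elimination:
R2 <- R2 - (4)*R1:  [  0  -3  -5 ]
R3 <- R3 - (-2)*R1:  [  0  12  15 ]
R3 <- R3 - (-4)*R2:  [  0   0  -5 ]
Row echelon form:
[ -3   2  -6 ]
[  0  -3  -5 ]
[  0   0  -5 ]

REF = [-3 2 -6; 0 -3 -5; 0 0 -5]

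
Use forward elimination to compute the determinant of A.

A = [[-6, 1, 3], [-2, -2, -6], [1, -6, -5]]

Forward elimination:
R2 <- R2 - (1/3)*R1:  [    0  -7/3    -7 ]
R3 <- R3 - (-1/6)*R1:  [     0  -35/6   -9/2 ]
R3 <- R3 - (5/2)*R2:  [  0   0  13 ]
Upper-triangular form:
[ -6     1   3 ]
[  0  -7/3  -7 ]
[  0     0  13 ]
det(A) = (-1)^0 * (-6) * (-7/3) * (13) = 182  (0 row swaps -> sign +1)

det(A) = 182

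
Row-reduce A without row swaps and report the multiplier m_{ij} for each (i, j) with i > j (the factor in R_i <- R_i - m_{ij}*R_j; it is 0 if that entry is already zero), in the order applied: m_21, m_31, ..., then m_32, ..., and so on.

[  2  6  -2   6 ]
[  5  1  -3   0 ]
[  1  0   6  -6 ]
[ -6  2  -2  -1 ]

Forward elimination:
R2 <- R2 - (5/2)*R1:  [   0  -14    2  -15 ]
R3 <- R3 - (1/2)*R1:  [  0  -3   7  -9 ]
R4 <- R4 - (-3)*R1:  [  0  20  -8  17 ]
R3 <- R3 - (3/14)*R2:  [      0       0    46/7  -81/14 ]
R4 <- R4 - (-10/7)*R2:  [     0      0  -36/7  -31/7 ]
R4 <- R4 - (-18/23)*R3:  [       0        0        0  -206/23 ]
Multipliers (in order of application): m_{21} = 5/2, m_{31} = 1/2, m_{41} = -3, m_{32} = 3/14, m_{42} = -10/7, m_{43} = -18/23

multipliers: 5/2, 1/2, -3, 3/14, -10/7, -18/23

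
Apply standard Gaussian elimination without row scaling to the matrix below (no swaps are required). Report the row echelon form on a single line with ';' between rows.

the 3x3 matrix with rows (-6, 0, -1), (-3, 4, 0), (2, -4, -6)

REF = [-6 0 -1; 0 4 1/2; 0 0 -35/6]

Forward elimination:
R2 <- R2 - (1/2)*R1:  [   0    4  1/2 ]
R3 <- R3 - (-1/3)*R1:  [     0     -4  -19/3 ]
R3 <- R3 - (-1)*R2:  [     0      0  -35/6 ]
Row echelon form:
[ -6  0     -1 ]
[  0  4    1/2 ]
[  0  0  -35/6 ]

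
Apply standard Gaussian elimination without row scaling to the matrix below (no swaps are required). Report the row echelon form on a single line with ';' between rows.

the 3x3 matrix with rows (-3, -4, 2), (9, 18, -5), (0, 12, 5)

REF = [-3 -4 2; 0 6 1; 0 0 3]

Forward elimination:
R2 <- R2 - (-3)*R1:  [ 0  6  1 ]
R3 <- R3 - (2)*R2:  [ 0  0  3 ]
Row echelon form:
[ -3  -4  2 ]
[  0   6  1 ]
[  0   0  3 ]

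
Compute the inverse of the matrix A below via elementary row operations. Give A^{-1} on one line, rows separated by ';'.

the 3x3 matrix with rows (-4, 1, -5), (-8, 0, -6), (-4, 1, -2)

inverse = [1/4 -1/8 -1/4; 1/3 -1/2 2/3; -1/3 0 1/3]

Gauss-Jordan on [A | I]:
R1 <- (1/-4)*R1:  [    1  -1/4   5/4  |  -1/4     0     0 ]
R2 <- R2 - (-8)*R1:  [  0  -2   4  |  -2   1   0 ]
R3 <- R3 - (-4)*R1:  [  0   0   3  |  -1   0   1 ]
R2 <- (1/-2)*R2:  [    0     1    -2  |     1  -1/2     0 ]
R1 <- R1 - (-1/4)*R2:  [    1     0   3/4  |     0  -1/8     0 ]
R3 <- (1/3)*R3:  [    0     0     1  |  -1/3     0   1/3 ]
R1 <- R1 - (3/4)*R3:  [    1     0     0  |   1/4  -1/8  -1/4 ]
R2 <- R2 - (-2)*R3:  [    0     1     0  |   1/3  -1/2   2/3 ]
Right block of [I | A^{-1}] is the inverse:
[  1/4  -1/8  -1/4 ]
[  1/3  -1/2   2/3 ]
[ -1/3     0   1/3 ]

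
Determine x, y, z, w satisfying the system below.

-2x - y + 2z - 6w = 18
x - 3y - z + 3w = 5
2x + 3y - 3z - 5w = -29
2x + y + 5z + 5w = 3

Forward elimination on [A|b]:
R2 <- R2 - (-1/2)*R1:  [    0  -7/2     0     0    14 ]
R3 <- R3 - (-1)*R1:  [   0    2   -1  -11  -11 ]
R4 <- R4 - (-1)*R1:  [  0   0   7  -1  21 ]
R3 <- R3 - (-4/7)*R2:  [   0    0   -1  -11   -3 ]
R4 <- R4 - (-7)*R3:  [   0    0    0  -78    0 ]
Row echelon form:
[ -2    -1   2   -6  |  18 ]
[  0  -7/2   0    0  |  14 ]
[  0     0  -1  -11  |  -3 ]
[  0     0   0  -78  |   0 ]
Back-substitution:
w = (0) / -78 = 0
z = (-3 - (-11)*(0)) / -1 = 3
y = (14) / (-7/2) = -4
x = (18 - (-1)*(-4) - (2)*(3) - (-6)*(0)) / -2 = -4

(-4, -4, 3, 0)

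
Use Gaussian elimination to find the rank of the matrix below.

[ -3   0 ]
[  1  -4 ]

rank(A) = 2

Row reduction:
R2 <- R2 - (-1/3)*R1:  [  0  -4 ]
Row echelon form:
[ -3   0 ]
[  0  -4 ]
Nonzero rows / pivot columns: 2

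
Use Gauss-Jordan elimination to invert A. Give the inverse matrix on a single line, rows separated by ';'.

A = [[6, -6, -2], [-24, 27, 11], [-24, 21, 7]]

inverse = [-7/6 0 -1/3; -8/3 -1/6 -1/2; 4 1/2 1/2]

Gauss-Jordan on [A | I]:
R1 <- (1/6)*R1:  [    1    -1  -1/3  |   1/6     0     0 ]
R2 <- R2 - (-24)*R1:  [ 0  3  3  |  4  1  0 ]
R3 <- R3 - (-24)*R1:  [  0  -3  -1  |   4   0   1 ]
R2 <- (1/3)*R2:  [   0    1    1  |  4/3  1/3    0 ]
R1 <- R1 - (-1)*R2:  [   1    0  2/3  |  3/2  1/3    0 ]
R3 <- R3 - (-3)*R2:  [ 0  0  2  |  8  1  1 ]
R3 <- (1/2)*R3:  [   0    0    1  |    4  1/2  1/2 ]
R1 <- R1 - (2/3)*R3:  [    1     0     0  |  -7/6     0  -1/3 ]
R2 <- R2 - (1)*R3:  [    0     1     0  |  -8/3  -1/6  -1/2 ]
Right block of [I | A^{-1}] is the inverse:
[ -7/6     0  -1/3 ]
[ -8/3  -1/6  -1/2 ]
[    4   1/2   1/2 ]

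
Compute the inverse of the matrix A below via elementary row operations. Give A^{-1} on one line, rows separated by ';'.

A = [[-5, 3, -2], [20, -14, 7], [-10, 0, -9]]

Gauss-Jordan on [A | I]:
R1 <- (1/-5)*R1:  [    1  -3/5   2/5  |  -1/5     0     0 ]
R2 <- R2 - (20)*R1:  [  0  -2  -1  |   4   1   0 ]
R3 <- R3 - (-10)*R1:  [  0  -6  -5  |  -2   0   1 ]
R2 <- (1/-2)*R2:  [    0     1   1/2  |    -2  -1/2     0 ]
R1 <- R1 - (-3/5)*R2:  [     1      0   7/10  |   -7/5  -3/10      0 ]
R3 <- R3 - (-6)*R2:  [   0    0   -2  |  -14   -3    1 ]
R3 <- (1/-2)*R3:  [    0     0     1  |     7   3/2  -1/2 ]
R1 <- R1 - (7/10)*R3:  [      1       0       0  |  -63/10  -27/20    7/20 ]
R2 <- R2 - (1/2)*R3:  [     0      1      0  |  -11/2   -5/4    1/4 ]
Right block of [I | A^{-1}] is the inverse:
[ -63/10  -27/20  7/20 ]
[  -11/2    -5/4   1/4 ]
[      7     3/2  -1/2 ]

inverse = [-63/10 -27/20 7/20; -11/2 -5/4 1/4; 7 3/2 -1/2]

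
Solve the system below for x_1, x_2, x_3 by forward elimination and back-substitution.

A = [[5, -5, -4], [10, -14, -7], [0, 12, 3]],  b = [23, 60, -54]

(-1, -4, -2)

Forward elimination on [A|b]:
R2 <- R2 - (2)*R1:  [  0  -4   1  14 ]
R3 <- R3 - (-3)*R2:  [   0    0    6  -12 ]
Row echelon form:
[ 5  -5  -4  |   23 ]
[ 0  -4   1  |   14 ]
[ 0   0   6  |  -12 ]
Back-substitution:
x_3 = (-12) / 6 = -2
x_2 = (14 - (1)*(-2)) / -4 = -4
x_1 = (23 - (-5)*(-4) - (-4)*(-2)) / 5 = -1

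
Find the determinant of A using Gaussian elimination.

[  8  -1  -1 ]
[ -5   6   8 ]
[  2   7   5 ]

Forward elimination:
R2 <- R2 - (-5/8)*R1:  [    0  43/8  59/8 ]
R3 <- R3 - (1/4)*R1:  [    0  29/4  21/4 ]
R3 <- R3 - (58/43)*R2:  [       0        0  -202/43 ]
Upper-triangular form:
[ 8    -1       -1 ]
[ 0  43/8     59/8 ]
[ 0     0  -202/43 ]
det(A) = (-1)^0 * (8) * (43/8) * (-202/43) = -202  (0 row swaps -> sign +1)

det(A) = -202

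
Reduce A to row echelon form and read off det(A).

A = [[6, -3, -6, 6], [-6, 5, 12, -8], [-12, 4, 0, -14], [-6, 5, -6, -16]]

det(A) = -288

Forward elimination:
R2 <- R2 - (-1)*R1:  [  0   2   6  -2 ]
R3 <- R3 - (-2)*R1:  [   0   -2  -12   -2 ]
R4 <- R4 - (-1)*R1:  [   0    2  -12  -10 ]
R3 <- R3 - (-1)*R2:  [  0   0  -6  -4 ]
R4 <- R4 - (1)*R2:  [   0    0  -18   -8 ]
R4 <- R4 - (3)*R3:  [ 0  0  0  4 ]
Upper-triangular form:
[ 6  -3  -6   6 ]
[ 0   2   6  -2 ]
[ 0   0  -6  -4 ]
[ 0   0   0   4 ]
det(A) = (-1)^0 * (6) * (2) * (-6) * (4) = -288  (0 row swaps -> sign +1)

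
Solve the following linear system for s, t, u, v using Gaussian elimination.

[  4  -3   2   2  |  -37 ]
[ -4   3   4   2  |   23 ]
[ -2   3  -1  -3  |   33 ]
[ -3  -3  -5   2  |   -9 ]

Forward elimination on [A|b]:
R2 <- R2 - (-1)*R1:  [   0    0    6    4  -14 ]
R3 <- R3 - (-1/2)*R1:  [    0   3/2     0    -2  29/2 ]
R4 <- R4 - (-3/4)*R1:  [      0   -21/4    -7/2     7/2  -147/4 ]
R2 <-> R3   (pivot in column 2 was zero)
[ 4     -3     2    2     -37 ]
[ 0    3/2     0   -2    29/2 ]
[ 0      0     6    4     -14 ]
[ 0  -21/4  -7/2  7/2  -147/4 ]
R4 <- R4 - (-7/2)*R2:  [    0     0  -7/2  -7/2    14 ]
R4 <- R4 - (-7/12)*R3:  [    0     0     0  -7/6  35/6 ]
Row echelon form:
[ 4   -3  2     2  |   -37 ]
[ 0  3/2  0    -2  |  29/2 ]
[ 0    0  6     4  |   -14 ]
[ 0    0  0  -7/6  |  35/6 ]
Back-substitution:
v = (35/6) / (-7/6) = -5
u = (-14 - (4)*(-5)) / 6 = 1
t = (29/2 - (-2)*(-5)) / (3/2) = 3
s = (-37 - (-3)*(3) - (2)*(1) - (2)*(-5)) / 4 = -5

(-5, 3, 1, -5)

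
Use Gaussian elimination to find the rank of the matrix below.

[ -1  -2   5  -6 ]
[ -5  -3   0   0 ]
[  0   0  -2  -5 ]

Row reduction:
R2 <- R2 - (5)*R1:  [   0    7  -25   30 ]
Row echelon form:
[ -1  -2    5  -6 ]
[  0   7  -25  30 ]
[  0   0   -2  -5 ]
Nonzero rows / pivot columns: 3

rank(A) = 3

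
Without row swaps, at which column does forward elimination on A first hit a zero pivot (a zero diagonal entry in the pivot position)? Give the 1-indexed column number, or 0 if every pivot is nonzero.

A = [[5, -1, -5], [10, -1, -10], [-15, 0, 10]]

Naive forward elimination:
R2 <- R2 - (2)*R1:  [ 0  1  0 ]
R3 <- R3 - (-3)*R1:  [  0  -3  -5 ]
R3 <- R3 - (-3)*R2:  [  0   0  -5 ]
All pivots nonzero; naive elimination completes without hitting a zero pivot.

first zero-pivot column = 0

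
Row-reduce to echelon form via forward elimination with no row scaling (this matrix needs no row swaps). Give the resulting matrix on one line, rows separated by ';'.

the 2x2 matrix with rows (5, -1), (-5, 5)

REF = [5 -1; 0 4]

Forward elimination:
R2 <- R2 - (-1)*R1:  [ 0  4 ]
Row echelon form:
[ 5  -1 ]
[ 0   4 ]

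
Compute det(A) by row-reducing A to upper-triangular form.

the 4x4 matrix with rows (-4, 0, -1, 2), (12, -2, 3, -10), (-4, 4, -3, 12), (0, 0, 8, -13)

det(A) = 80

Forward elimination:
R2 <- R2 - (-3)*R1:  [  0  -2   0  -4 ]
R3 <- R3 - (1)*R1:  [  0   4  -2  10 ]
R3 <- R3 - (-2)*R2:  [  0   0  -2   2 ]
R4 <- R4 - (-4)*R3:  [  0   0   0  -5 ]
Upper-triangular form:
[ -4   0  -1   2 ]
[  0  -2   0  -4 ]
[  0   0  -2   2 ]
[  0   0   0  -5 ]
det(A) = (-1)^0 * (-4) * (-2) * (-2) * (-5) = 80  (0 row swaps -> sign +1)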